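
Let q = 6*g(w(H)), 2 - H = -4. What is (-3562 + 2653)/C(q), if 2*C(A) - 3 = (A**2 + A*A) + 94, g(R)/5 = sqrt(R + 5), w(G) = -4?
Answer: -1818/1897 ≈ -0.95835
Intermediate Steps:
H = 6 (H = 2 - 1*(-4) = 2 + 4 = 6)
g(R) = 5*sqrt(5 + R) (g(R) = 5*sqrt(R + 5) = 5*sqrt(5 + R))
q = 30 (q = 6*(5*sqrt(5 - 4)) = 6*(5*sqrt(1)) = 6*(5*1) = 6*5 = 30)
C(A) = 97/2 + A**2 (C(A) = 3/2 + ((A**2 + A*A) + 94)/2 = 3/2 + ((A**2 + A**2) + 94)/2 = 3/2 + (2*A**2 + 94)/2 = 3/2 + (94 + 2*A**2)/2 = 3/2 + (47 + A**2) = 97/2 + A**2)
(-3562 + 2653)/C(q) = (-3562 + 2653)/(97/2 + 30**2) = -909/(97/2 + 900) = -909/1897/2 = -909*2/1897 = -1818/1897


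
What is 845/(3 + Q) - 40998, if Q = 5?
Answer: -327139/8 ≈ -40892.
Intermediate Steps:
845/(3 + Q) - 40998 = 845/(3 + 5) - 40998 = 845/8 - 40998 = -327139/8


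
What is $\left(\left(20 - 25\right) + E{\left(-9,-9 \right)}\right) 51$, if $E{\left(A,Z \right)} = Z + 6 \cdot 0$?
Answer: $-714$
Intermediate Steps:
$E{\left(A,Z \right)} = Z$ ($E{\left(A,Z \right)} = Z + 0 = Z$)
$\left(\left(20 - 25\right) + E{\left(-9,-9 \right)}\right) 51 = \left(\left(20 - 25\right) - 9\right) 51 = \left(-5 - 9\right) 51 = \left(-14\right) 51 = -714$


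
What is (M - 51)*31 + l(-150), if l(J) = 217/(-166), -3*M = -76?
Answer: -396893/498 ≈ -796.97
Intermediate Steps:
M = 76/3 (M = -⅓*(-76) = 76/3 ≈ 25.333)
l(J) = -217/166 (l(J) = 217*(-1/166) = -217/166)
(M - 51)*31 + l(-150) = (76/3 - 51)*31 - 217/166 = -77/3*31 - 217/166 = -2387/3 - 217/166 = -396893/498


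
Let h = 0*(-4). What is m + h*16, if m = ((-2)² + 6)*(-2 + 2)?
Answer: 0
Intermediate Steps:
h = 0
m = 0 (m = (4 + 6)*0 = 10*0 = 0)
m + h*16 = 0 + 0*16 = 0 + 0 = 0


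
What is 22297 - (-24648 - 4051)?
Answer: 50996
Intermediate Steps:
22297 - (-24648 - 4051) = 22297 - 1*(-28699) = 22297 + 28699 = 50996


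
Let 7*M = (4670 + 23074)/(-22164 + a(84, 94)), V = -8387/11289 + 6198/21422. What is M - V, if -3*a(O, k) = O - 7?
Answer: 15494369630590/56345023633857 ≈ 0.27499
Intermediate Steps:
a(O, k) = 7/3 - O/3 (a(O, k) = -(O - 7)/3 = -(-7 + O)/3 = 7/3 - O/3)
V = -54848546/120916479 (V = -8387*1/11289 + 6198*(1/21422) = -8387/11289 + 3099/10711 = -54848546/120916479 ≈ -0.45361)
M = -83232/465983 (M = ((4670 + 23074)/(-22164 + (7/3 - ⅓*84)))/7 = (27744/(-22164 + (7/3 - 28)))/7 = (27744/(-22164 - 77/3))/7 = (27744/(-66569/3))/7 = (27744*(-3/66569))/7 = (⅐)*(-83232/66569) = -83232/465983 ≈ -0.17862)
M - V = -83232/465983 - 1*(-54848546/120916479) = -83232/465983 + 54848546/120916479 = 15494369630590/56345023633857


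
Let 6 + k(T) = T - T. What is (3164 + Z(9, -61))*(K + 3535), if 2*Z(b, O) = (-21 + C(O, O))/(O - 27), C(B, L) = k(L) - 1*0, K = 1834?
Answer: 2989947779/176 ≈ 1.6988e+7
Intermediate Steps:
k(T) = -6 (k(T) = -6 + (T - T) = -6 + 0 = -6)
C(B, L) = -6 (C(B, L) = -6 - 1*0 = -6 + 0 = -6)
Z(b, O) = -27/(2*(-27 + O)) (Z(b, O) = ((-21 - 6)/(O - 27))/2 = (-27/(-27 + O))/2 = -27/(2*(-27 + O)))
(3164 + Z(9, -61))*(K + 3535) = (3164 - 27/(-54 + 2*(-61)))*(1834 + 3535) = (3164 - 27/(-54 - 122))*5369 = (3164 - 27/(-176))*5369 = (3164 - 27*(-1/176))*5369 = (3164 + 27/176)*5369 = (556891/176)*5369 = 2989947779/176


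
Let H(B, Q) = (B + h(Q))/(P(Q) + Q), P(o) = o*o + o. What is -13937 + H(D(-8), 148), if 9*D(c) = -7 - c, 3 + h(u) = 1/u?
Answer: -412122668639/29570400 ≈ -13937.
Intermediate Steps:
h(u) = -3 + 1/u
P(o) = o + o**2 (P(o) = o**2 + o = o + o**2)
D(c) = -7/9 - c/9 (D(c) = (-7 - c)/9 = -7/9 - c/9)
H(B, Q) = (-3 + B + 1/Q)/(Q + Q*(1 + Q)) (H(B, Q) = (B + (-3 + 1/Q))/(Q*(1 + Q) + Q) = (-3 + B + 1/Q)/(Q + Q*(1 + Q)))
-13937 + H(D(-8), 148) = -13937 + (1 + 148*(-3 + (-7/9 - 1/9*(-8))))/(148**2*(2 + 148)) = -13937 + (1/21904)*(1 + 148*(-3 + (-7/9 + 8/9)))/150 = -13937 + (1/21904)*(1/150)*(1 + 148*(-3 + 1/9)) = -13937 + (1/21904)*(1/150)*(1 + 148*(-26/9)) = -13937 + (1/21904)*(1/150)*(1 - 3848/9) = -13937 + (1/21904)*(1/150)*(-3839/9) = -13937 - 3839/29570400 = -412122668639/29570400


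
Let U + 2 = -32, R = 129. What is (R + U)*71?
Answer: 6745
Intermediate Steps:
U = -34 (U = -2 - 32 = -34)
(R + U)*71 = (129 - 34)*71 = 95*71 = 6745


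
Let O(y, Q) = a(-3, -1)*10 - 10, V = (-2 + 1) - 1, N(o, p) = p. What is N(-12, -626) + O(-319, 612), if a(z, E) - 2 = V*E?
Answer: -596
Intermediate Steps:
V = -2 (V = -1 - 1 = -2)
a(z, E) = 2 - 2*E
O(y, Q) = 30 (O(y, Q) = (2 - 2*(-1))*10 - 10 = (2 + 2)*10 - 10 = 4*10 - 10 = 40 - 10 = 30)
N(-12, -626) + O(-319, 612) = -626 + 30 = -596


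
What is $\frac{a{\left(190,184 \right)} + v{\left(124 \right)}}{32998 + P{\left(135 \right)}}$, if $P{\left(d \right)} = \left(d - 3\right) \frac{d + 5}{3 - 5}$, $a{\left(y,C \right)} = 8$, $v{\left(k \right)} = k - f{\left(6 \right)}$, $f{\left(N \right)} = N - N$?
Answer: $\frac{66}{11879} \approx 0.005556$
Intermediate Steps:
$f{\left(N \right)} = 0$
$v{\left(k \right)} = k$ ($v{\left(k \right)} = k - 0 = k + 0 = k$)
$P{\left(d \right)} = \left(-3 + d\right) \left(- \frac{5}{2} - \frac{d}{2}\right)$ ($P{\left(d \right)} = \left(-3 + d\right) \frac{5 + d}{-2} = \left(-3 + d\right) \left(5 + d\right) \left(- \frac{1}{2}\right) = \left(-3 + d\right) \left(- \frac{5}{2} - \frac{d}{2}\right)$)
$\frac{a{\left(190,184 \right)} + v{\left(124 \right)}}{32998 + P{\left(135 \right)}} = \frac{8 + 124}{32998 - \left(\frac{255}{2} + \frac{18225}{2}\right)} = \frac{132}{32998 - 9240} = \frac{132}{23758} = 132 \cdot \frac{1}{23758} = \frac{66}{11879}$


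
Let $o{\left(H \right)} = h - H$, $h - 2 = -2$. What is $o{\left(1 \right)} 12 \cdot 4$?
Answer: $-48$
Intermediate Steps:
$h = 0$ ($h = 2 - 2 = 0$)
$o{\left(H \right)} = - H$ ($o{\left(H \right)} = 0 - H = - H$)
$o{\left(1 \right)} 12 \cdot 4 = \left(-1\right) 1 \cdot 12 \cdot 4 = \left(-1\right) 12 \cdot 4 = \left(-12\right) 4 = -48$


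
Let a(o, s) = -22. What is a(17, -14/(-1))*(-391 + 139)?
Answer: 5544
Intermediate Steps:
a(17, -14/(-1))*(-391 + 139) = -22*(-391 + 139) = -22*(-252) = 5544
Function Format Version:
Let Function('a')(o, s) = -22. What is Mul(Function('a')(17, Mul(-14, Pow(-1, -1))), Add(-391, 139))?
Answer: 5544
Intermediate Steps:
Mul(Function('a')(17, Mul(-14, Pow(-1, -1))), Add(-391, 139)) = Mul(-22, Add(-391, 139)) = Mul(-22, -252) = 5544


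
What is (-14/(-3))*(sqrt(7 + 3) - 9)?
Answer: -42 + 14*sqrt(10)/3 ≈ -27.243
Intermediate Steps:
(-14/(-3))*(sqrt(7 + 3) - 9) = (-14*(-1/3))*(sqrt(10) - 9) = 14*(-9 + sqrt(10))/3 = -42 + 14*sqrt(10)/3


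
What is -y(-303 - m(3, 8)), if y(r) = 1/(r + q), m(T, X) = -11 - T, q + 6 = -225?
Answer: 1/520 ≈ 0.0019231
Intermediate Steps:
q = -231 (q = -6 - 225 = -231)
y(r) = 1/(-231 + r) (y(r) = 1/(r - 231) = 1/(-231 + r))
-y(-303 - m(3, 8)) = -1/(-231 + (-303 - (-11 - 1*3))) = -1/(-231 + (-303 - (-11 - 3))) = -1/(-231 + (-303 - 1*(-14))) = -1/(-231 + (-303 + 14)) = -1/(-231 - 289) = -1/(-520) = -1*(-1/520) = 1/520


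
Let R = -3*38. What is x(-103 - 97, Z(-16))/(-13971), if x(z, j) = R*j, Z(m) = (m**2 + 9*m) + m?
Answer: 3648/4657 ≈ 0.78334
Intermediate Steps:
Z(m) = m**2 + 10*m
R = -114
x(z, j) = -114*j
x(-103 - 97, Z(-16))/(-13971) = -(-1824)*(10 - 16)/(-13971) = -(-1824)*(-6)*(-1/13971) = -114*96*(-1/13971) = -10944*(-1/13971) = 3648/4657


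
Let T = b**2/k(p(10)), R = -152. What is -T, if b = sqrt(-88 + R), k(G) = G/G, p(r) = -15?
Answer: 240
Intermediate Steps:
k(G) = 1
b = 4*I*sqrt(15) (b = sqrt(-88 - 152) = sqrt(-240) = 4*I*sqrt(15) ≈ 15.492*I)
T = -240 (T = (4*I*sqrt(15))**2/1 = -240*1 = -240)
-T = -1*(-240) = 240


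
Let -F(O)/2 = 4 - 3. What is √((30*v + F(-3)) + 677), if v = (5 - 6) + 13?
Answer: 3*√115 ≈ 32.171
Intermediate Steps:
v = 12 (v = -1 + 13 = 12)
F(O) = -2 (F(O) = -2*(4 - 3) = -2*1 = -2)
√((30*v + F(-3)) + 677) = √((30*12 - 2) + 677) = √((360 - 2) + 677) = √(358 + 677) = √1035 = 3*√115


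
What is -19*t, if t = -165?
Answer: 3135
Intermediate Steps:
-19*t = -19*(-165) = 3135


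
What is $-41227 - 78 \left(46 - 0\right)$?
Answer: $-44815$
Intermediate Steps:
$-41227 - 78 \left(46 - 0\right) = -41227 - 78 \left(46 + \left(-48 + 48\right)\right) = -41227 - 78 \left(46 + 0\right) = -41227 - 3588 = -44815$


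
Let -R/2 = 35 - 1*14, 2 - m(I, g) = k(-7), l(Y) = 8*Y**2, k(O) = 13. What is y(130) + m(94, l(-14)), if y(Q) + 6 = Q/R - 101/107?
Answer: -47275/2247 ≈ -21.039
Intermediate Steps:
m(I, g) = -11 (m(I, g) = 2 - 1*13 = 2 - 13 = -11)
R = -42 (R = -2*(35 - 1*14) = -2*(35 - 14) = -2*21 = -42)
y(Q) = -743/107 - Q/42 (y(Q) = -6 + (Q/(-42) - 101/107) = -6 + (Q*(-1/42) - 101*1/107) = -6 + (-Q/42 - 101/107) = -6 + (-101/107 - Q/42) = -743/107 - Q/42)
y(130) + m(94, l(-14)) = (-743/107 - 1/42*130) - 11 = (-743/107 - 65/21) - 11 = -22558/2247 - 11 = -47275/2247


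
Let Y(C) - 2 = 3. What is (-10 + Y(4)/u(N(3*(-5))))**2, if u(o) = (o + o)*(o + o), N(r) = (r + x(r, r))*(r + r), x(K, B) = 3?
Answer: 1074952166401/10749542400 ≈ 100.00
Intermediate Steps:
Y(C) = 5 (Y(C) = 2 + 3 = 5)
N(r) = 2*r*(3 + r) (N(r) = (r + 3)*(r + r) = (3 + r)*(2*r) = 2*r*(3 + r))
u(o) = 4*o**2 (u(o) = (2*o)*(2*o) = 4*o**2)
(-10 + Y(4)/u(N(3*(-5))))**2 = (-10 + 5/((4*(2*(3*(-5))*(3 + 3*(-5)))**2)))**2 = (-10 + 5/((4*(2*(-15)*(3 - 15))**2)))**2 = (-10 + 5/((4*(2*(-15)*(-12))**2)))**2 = (-10 + 5/((4*360**2)))**2 = (-10 + 5/((4*129600)))**2 = (-10 + 5/518400)**2 = (-10 + 5*(1/518400))**2 = (-10 + 1/103680)**2 = (-1036799/103680)**2 = 1074952166401/10749542400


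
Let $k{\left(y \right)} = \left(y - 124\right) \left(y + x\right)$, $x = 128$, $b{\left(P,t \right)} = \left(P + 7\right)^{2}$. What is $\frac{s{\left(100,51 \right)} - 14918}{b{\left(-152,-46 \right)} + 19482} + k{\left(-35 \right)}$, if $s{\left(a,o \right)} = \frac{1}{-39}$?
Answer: $- \frac{23360685154}{1579773} \approx -14787.0$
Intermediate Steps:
$b{\left(P,t \right)} = \left(7 + P\right)^{2}$
$s{\left(a,o \right)} = - \frac{1}{39}$
$k{\left(y \right)} = \left(-124 + y\right) \left(128 + y\right)$ ($k{\left(y \right)} = \left(y - 124\right) \left(y + 128\right) = \left(-124 + y\right) \left(128 + y\right)$)
$\frac{s{\left(100,51 \right)} - 14918}{b{\left(-152,-46 \right)} + 19482} + k{\left(-35 \right)} = \frac{- \frac{1}{39} - 14918}{\left(7 - 152\right)^{2} + 19482} + \left(-15872 + \left(-35\right)^{2} + 4 \left(-35\right)\right) = - \frac{581803}{39 \left(\left(-145\right)^{2} + 19482\right)} - 14787 = - \frac{581803}{39 \left(21025 + 19482\right)} - 14787 = - \frac{581803}{39 \cdot 40507} - 14787 = \left(- \frac{581803}{39}\right) \frac{1}{40507} - 14787 = - \frac{581803}{1579773} - 14787 = - \frac{23360685154}{1579773}$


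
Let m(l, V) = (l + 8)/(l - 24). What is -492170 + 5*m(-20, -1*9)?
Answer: -5413855/11 ≈ -4.9217e+5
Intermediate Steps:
m(l, V) = (8 + l)/(-24 + l)
-492170 + 5*m(-20, -1*9) = -492170 + 5*((8 - 20)/(-24 - 20)) = -492170 + 5*(-12/(-44)) = -492170 + 5*(-1/44*(-12)) = -492170 + 5*(3/11) = -492170 + 15/11 = -5413855/11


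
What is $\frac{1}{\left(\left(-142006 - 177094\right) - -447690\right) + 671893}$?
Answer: $\frac{1}{800483} \approx 1.2492 \cdot 10^{-6}$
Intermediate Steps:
$\frac{1}{\left(\left(-142006 - 177094\right) - -447690\right) + 671893} = \frac{1}{\left(\left(-142006 - 177094\right) + 447690\right) + 671893} = \frac{1}{\left(-319100 + 447690\right) + 671893} = \frac{1}{128590 + 671893} = \frac{1}{800483}$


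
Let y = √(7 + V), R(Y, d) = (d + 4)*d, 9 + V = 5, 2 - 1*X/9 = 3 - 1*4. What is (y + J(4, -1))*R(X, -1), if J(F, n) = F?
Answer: -12 - 3*√3 ≈ -17.196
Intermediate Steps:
X = 27 (X = 18 - 9*(3 - 1*4) = 18 - 9*(3 - 4) = 18 - 9*(-1) = 18 + 9 = 27)
V = -4 (V = -9 + 5 = -4)
R(Y, d) = d*(4 + d) (R(Y, d) = (4 + d)*d = d*(4 + d))
y = √3 (y = √(7 - 4) = √3 ≈ 1.7320)
(y + J(4, -1))*R(X, -1) = (√3 + 4)*(-(4 - 1)) = (4 + √3)*(-1*3) = (4 + √3)*(-3) = -12 - 3*√3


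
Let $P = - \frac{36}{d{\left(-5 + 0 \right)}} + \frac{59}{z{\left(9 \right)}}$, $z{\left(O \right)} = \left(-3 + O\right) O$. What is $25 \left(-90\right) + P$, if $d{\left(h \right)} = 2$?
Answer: $- \frac{122413}{54} \approx -2266.9$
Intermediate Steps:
$z{\left(O \right)} = O \left(-3 + O\right)$
$P = - \frac{913}{54}$ ($P = - \frac{36}{2} + \frac{59}{9 \left(-3 + 9\right)} = \left(-36\right) \frac{1}{2} + \frac{59}{9 \cdot 6} = -18 + \frac{59}{54} = - \frac{913}{54} \approx -16.907$)
$25 \left(-90\right) + P = 25 \left(-90\right) - \frac{913}{54} = -2250 - \frac{913}{54} = - \frac{122413}{54}$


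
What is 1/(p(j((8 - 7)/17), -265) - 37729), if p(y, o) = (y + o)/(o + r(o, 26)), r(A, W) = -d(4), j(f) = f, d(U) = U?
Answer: -4573/172530213 ≈ -2.6505e-5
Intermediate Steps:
r(A, W) = -4 (r(A, W) = -1*4 = -4)
p(y, o) = (o + y)/(-4 + o) (p(y, o) = (y + o)/(o - 4) = (o + y)/(-4 + o))
1/(p(j((8 - 7)/17), -265) - 37729) = 1/((-265 + (8 - 7)/17)/(-4 - 265) - 37729) = 1/((-265 + 1*(1/17))/(-269) - 37729) = 1/(-(-265 + 1/17)/269 - 37729) = 1/(-1/269*(-4504/17) - 37729) = 1/(4504/4573 - 37729) = 1/(-172530213/4573) = -4573/172530213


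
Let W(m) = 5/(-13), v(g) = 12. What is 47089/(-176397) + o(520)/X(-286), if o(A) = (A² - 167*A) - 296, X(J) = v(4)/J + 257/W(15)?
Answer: -23136460957297/84281251821 ≈ -274.51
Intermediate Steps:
W(m) = -5/13 (W(m) = 5*(-1/13) = -5/13)
X(J) = -3341/5 + 12/J (X(J) = 12/J + 257/(-5/13) = 12/J + 257*(-13/5) = 12/J - 3341/5 = -3341/5 + 12/J)
o(A) = -296 + A² - 167*A
47089/(-176397) + o(520)/X(-286) = 47089/(-176397) + (-296 + 520² - 167*520)/(-3341/5 + 12/(-286)) = 47089*(-1/176397) + (-296 + 270400 - 86840)/(-3341/5 + 12*(-1/286)) = -47089/176397 + 183264/(-3341/5 - 6/143) = -47089/176397 + 183264/(-477793/715) = -47089/176397 + 183264*(-715/477793) = -47089/176397 - 131033760/477793 = -23136460957297/84281251821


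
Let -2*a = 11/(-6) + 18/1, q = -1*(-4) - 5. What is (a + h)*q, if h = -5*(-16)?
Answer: -863/12 ≈ -71.917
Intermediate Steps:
q = -1 (q = 4 - 5 = -1)
a = -97/12 (a = -(11/(-6) + 18/1)/2 = -(11*(-⅙) + 18*1)/2 = -(-11/6 + 18)/2 = -½*97/6 = -97/12 ≈ -8.0833)
h = 80
(a + h)*q = (-97/12 + 80)*(-1) = (863/12)*(-1) = -863/12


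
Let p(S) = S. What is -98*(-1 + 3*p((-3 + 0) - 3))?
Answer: 1862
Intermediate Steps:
-98*(-1 + 3*p((-3 + 0) - 3)) = -98*(-1 + 3*((-3 + 0) - 3)) = -98*(-1 + 3*(-3 - 3)) = -98*(-1 + 3*(-6)) = -98*(-1 - 18) = -98*(-19) = 1862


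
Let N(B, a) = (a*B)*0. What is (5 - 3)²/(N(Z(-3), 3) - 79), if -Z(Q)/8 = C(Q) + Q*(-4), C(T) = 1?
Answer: -4/79 ≈ -0.050633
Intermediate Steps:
Z(Q) = -8 + 32*Q (Z(Q) = -8*(1 + Q*(-4)) = -8*(1 - 4*Q) = -8 + 32*Q)
N(B, a) = 0 (N(B, a) = (B*a)*0 = 0)
(5 - 3)²/(N(Z(-3), 3) - 79) = (5 - 3)²/(0 - 79) = 2²/(-79) = -1/79*4 = -4/79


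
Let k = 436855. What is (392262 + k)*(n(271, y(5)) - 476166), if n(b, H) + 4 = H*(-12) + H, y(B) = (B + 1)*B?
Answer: -395074250500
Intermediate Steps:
y(B) = B*(1 + B) (y(B) = (1 + B)*B = B*(1 + B))
n(b, H) = -4 - 11*H (n(b, H) = -4 + (H*(-12) + H) = -4 + (-12*H + H) = -4 - 11*H)
(392262 + k)*(n(271, y(5)) - 476166) = (392262 + 436855)*((-4 - 55*(1 + 5)) - 476166) = 829117*((-4 - 55*6) - 476166) = 829117*((-4 - 11*30) - 476166) = 829117*((-4 - 330) - 476166) = 829117*(-334 - 476166) = 829117*(-476500) = -395074250500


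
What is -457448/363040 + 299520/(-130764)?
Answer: -1755786157/494505860 ≈ -3.5506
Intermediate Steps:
-457448/363040 + 299520/(-130764) = -457448*1/363040 + 299520*(-1/130764) = -57181/45380 - 24960/10897 = -1755786157/494505860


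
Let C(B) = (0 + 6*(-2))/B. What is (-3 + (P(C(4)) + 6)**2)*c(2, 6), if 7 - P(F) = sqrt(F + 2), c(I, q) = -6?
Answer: -990 + 156*I ≈ -990.0 + 156.0*I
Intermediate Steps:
C(B) = -12/B (C(B) = (0 - 12)/B = -12/B)
P(F) = 7 - sqrt(2 + F) (P(F) = 7 - sqrt(F + 2) = 7 - sqrt(2 + F))
(-3 + (P(C(4)) + 6)**2)*c(2, 6) = (-3 + ((7 - sqrt(2 - 12/4)) + 6)**2)*(-6) = (-3 + ((7 - sqrt(2 - 12*1/4)) + 6)**2)*(-6) = (-3 + ((7 - sqrt(2 - 3)) + 6)**2)*(-6) = (-3 + ((7 - sqrt(-1)) + 6)**2)*(-6) = (-3 + ((7 - I) + 6)**2)*(-6) = (-3 + (13 - I)**2)*(-6) = 18 - 6*(13 - I)**2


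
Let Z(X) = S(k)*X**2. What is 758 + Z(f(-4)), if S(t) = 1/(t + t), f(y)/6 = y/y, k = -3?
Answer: 752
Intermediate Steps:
f(y) = 6 (f(y) = 6*(y/y) = 6*1 = 6)
S(t) = 1/(2*t)
Z(X) = -X**2/6 (Z(X) = ((1/2)/(-3))*X**2 = ((1/2)*(-1/3))*X**2 = -X**2/6)
758 + Z(f(-4)) = 758 - 1/6*6**2 = 758 - 1/6*36 = 758 - 6 = 752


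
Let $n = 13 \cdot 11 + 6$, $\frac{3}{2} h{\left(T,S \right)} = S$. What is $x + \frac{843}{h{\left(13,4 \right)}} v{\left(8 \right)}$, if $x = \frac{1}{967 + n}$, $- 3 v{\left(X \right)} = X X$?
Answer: $- \frac{7526303}{1116} \approx -6744.0$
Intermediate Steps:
$h{\left(T,S \right)} = \frac{2 S}{3}$
$v{\left(X \right)} = - \frac{X^{2}}{3}$ ($v{\left(X \right)} = - \frac{X X}{3} = - \frac{X^{2}}{3}$)
$n = 149$ ($n = 143 + 6 = 149$)
$x = \frac{1}{1116}$ ($x = \frac{1}{967 + 149} = \frac{1}{1116} \approx 0.00089606$)
$x + \frac{843}{h{\left(13,4 \right)}} v{\left(8 \right)} = \frac{1}{1116} + \frac{843}{\frac{2}{3} \cdot 4} \left(- \frac{8^{2}}{3}\right) = \frac{1}{1116} + \frac{843}{\frac{8}{3}} \left(\left(- \frac{1}{3}\right) 64\right) = \frac{1}{1116} + 843 \cdot \frac{3}{8} \left(- \frac{64}{3}\right) = \frac{1}{1116} + \frac{2529}{8} \left(- \frac{64}{3}\right) = \frac{1}{1116} - 6744 = - \frac{7526303}{1116}$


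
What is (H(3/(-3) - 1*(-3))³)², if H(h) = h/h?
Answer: 1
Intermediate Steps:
H(h) = 1
(H(3/(-3) - 1*(-3))³)² = (1³)² = 1² = 1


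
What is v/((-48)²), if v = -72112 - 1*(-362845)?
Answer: 96911/768 ≈ 126.19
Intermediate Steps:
v = 290733 (v = -72112 + 362845 = 290733)
v/((-48)²) = 290733/((-48)²) = 290733/2304 = 290733*(1/2304) = 96911/768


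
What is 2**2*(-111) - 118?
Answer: -562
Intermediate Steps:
2**2*(-111) - 118 = 4*(-111) - 118 = -444 - 118 = -562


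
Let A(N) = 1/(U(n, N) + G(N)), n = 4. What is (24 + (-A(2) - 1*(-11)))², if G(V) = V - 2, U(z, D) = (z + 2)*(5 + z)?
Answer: 3568321/2916 ≈ 1223.7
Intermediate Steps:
U(z, D) = (2 + z)*(5 + z)
G(V) = -2 + V
A(N) = 1/(52 + N) (A(N) = 1/((10 + 4² + 7*4) + (-2 + N)) = 1/((10 + 16 + 28) + (-2 + N)) = 1/(54 + (-2 + N)) = 1/(52 + N))
(24 + (-A(2) - 1*(-11)))² = (24 + (-1/(52 + 2) - 1*(-11)))² = (24 + (-1/54 + 11))² = (24 + 593/54)² = (1889/54)² = 3568321/2916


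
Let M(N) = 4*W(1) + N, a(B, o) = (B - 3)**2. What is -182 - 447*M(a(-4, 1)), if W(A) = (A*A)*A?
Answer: -23873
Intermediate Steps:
W(A) = A**3 (W(A) = A**2*A = A**3)
a(B, o) = (-3 + B)**2
M(N) = 4 + N (M(N) = 4*1**3 + N = 4*1 + N = 4 + N)
-182 - 447*M(a(-4, 1)) = -182 - 447*(4 + (-3 - 4)**2) = -182 - 447*(4 + (-7)**2) = -182 - 447*(4 + 49) = -182 - 447*53 = -182 - 23691 = -23873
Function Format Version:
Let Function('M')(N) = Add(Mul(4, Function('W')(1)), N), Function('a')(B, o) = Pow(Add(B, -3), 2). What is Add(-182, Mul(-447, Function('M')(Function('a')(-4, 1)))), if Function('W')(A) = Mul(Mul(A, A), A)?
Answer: -23873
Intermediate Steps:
Function('W')(A) = Pow(A, 3) (Function('W')(A) = Mul(Pow(A, 2), A) = Pow(A, 3))
Function('a')(B, o) = Pow(Add(-3, B), 2)
Function('M')(N) = Add(4, N) (Function('M')(N) = Add(Mul(4, Pow(1, 3)), N) = Add(Mul(4, 1), N) = Add(4, N))
Add(-182, Mul(-447, Function('M')(Function('a')(-4, 1)))) = Add(-182, Mul(-447, Add(4, Pow(Add(-3, -4), 2)))) = Add(-182, Mul(-447, Add(4, Pow(-7, 2)))) = Add(-182, Mul(-447, Add(4, 49))) = Add(-182, Mul(-447, 53)) = Add(-182, -23691) = -23873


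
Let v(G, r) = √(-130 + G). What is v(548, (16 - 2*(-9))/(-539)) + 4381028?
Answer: 4381028 + √418 ≈ 4.3810e+6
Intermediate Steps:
v(548, (16 - 2*(-9))/(-539)) + 4381028 = √(-130 + 548) + 4381028 = √418 + 4381028 = 4381028 + √418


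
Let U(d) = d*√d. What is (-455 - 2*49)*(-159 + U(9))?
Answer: 72996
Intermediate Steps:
U(d) = d^(3/2)
(-455 - 2*49)*(-159 + U(9)) = (-455 - 2*49)*(-159 + 9^(3/2)) = (-455 - 98)*(-159 + 27) = -553*(-132) = 72996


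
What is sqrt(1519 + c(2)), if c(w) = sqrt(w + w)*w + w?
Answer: 5*sqrt(61) ≈ 39.051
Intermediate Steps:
c(w) = w + sqrt(2)*w**(3/2) (c(w) = sqrt(2*w)*w + w = (sqrt(2)*sqrt(w))*w + w = sqrt(2)*w**(3/2) + w = w + sqrt(2)*w**(3/2))
sqrt(1519 + c(2)) = sqrt(1519 + (2 + sqrt(2)*2**(3/2))) = sqrt(1519 + (2 + sqrt(2)*(2*sqrt(2)))) = sqrt(1519 + (2 + 4)) = sqrt(1519 + 6) = sqrt(1525) = 5*sqrt(61)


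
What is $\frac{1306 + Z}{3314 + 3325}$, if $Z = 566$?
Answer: $\frac{624}{2213} \approx 0.28197$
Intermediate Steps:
$\frac{1306 + Z}{3314 + 3325} = \frac{1306 + 566}{3314 + 3325} = \frac{1872}{6639} = 1872 \cdot \frac{1}{6639} = \frac{624}{2213}$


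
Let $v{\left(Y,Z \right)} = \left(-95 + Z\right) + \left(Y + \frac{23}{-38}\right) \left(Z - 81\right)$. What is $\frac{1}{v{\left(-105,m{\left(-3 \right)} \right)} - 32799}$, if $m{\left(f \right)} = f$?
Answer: $- \frac{19}{456497} \approx -4.1621 \cdot 10^{-5}$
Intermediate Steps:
$v{\left(Y,Z \right)} = -95 + Z + \left(-81 + Z\right) \left(- \frac{23}{38} + Y\right)$ ($v{\left(Y,Z \right)} = \left(-95 + Z\right) + \left(Y + 23 \left(- \frac{1}{38}\right)\right) \left(-81 + Z\right) = \left(-95 + Z\right) + \left(Y - \frac{23}{38}\right) \left(-81 + Z\right) = \left(-95 + Z\right) + \left(- \frac{23}{38} + Y\right) \left(-81 + Z\right) = \left(-95 + Z\right) + \left(-81 + Z\right) \left(- \frac{23}{38} + Y\right) = -95 + Z + \left(-81 + Z\right) \left(- \frac{23}{38} + Y\right)$)
$\frac{1}{v{\left(-105,m{\left(-3 \right)} \right)} - 32799} = \frac{1}{\left(- \frac{1747}{38} - -8505 + \frac{15}{38} \left(-3\right) - -315\right) - 32799} = \frac{1}{\left(- \frac{1747}{38} + 8505 - \frac{45}{38} + 315\right) - 32799} = \frac{1}{\frac{166684}{19} - 32799} = \frac{1}{- \frac{456497}{19}} = - \frac{19}{456497}$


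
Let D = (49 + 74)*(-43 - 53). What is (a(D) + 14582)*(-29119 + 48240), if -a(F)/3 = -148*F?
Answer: -99967838570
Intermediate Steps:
D = -11808 (D = 123*(-96) = -11808)
a(F) = 444*F (a(F) = -(-444)*F = 444*F)
(a(D) + 14582)*(-29119 + 48240) = (444*(-11808) + 14582)*(-29119 + 48240) = (-5242752 + 14582)*19121 = -5228170*19121 = -99967838570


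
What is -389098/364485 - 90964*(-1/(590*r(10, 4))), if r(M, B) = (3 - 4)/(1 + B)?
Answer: -16600463552/21504615 ≈ -771.95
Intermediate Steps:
r(M, B) = -1/(1 + B)
-389098/364485 - 90964*(-1/(590*r(10, 4))) = -389098/364485 - 90964/((-(-590)/(1 + 4))) = -389098*1/364485 - 90964/((-(-590)/5)) = -389098/364485 - 90964/((-(-590)/5)) = -389098/364485 - 90964/((-590*(-⅕))) = -389098/364485 - 90964/118 = -389098/364485 - 90964*1/118 = -389098/364485 - 45482/59 = -16600463552/21504615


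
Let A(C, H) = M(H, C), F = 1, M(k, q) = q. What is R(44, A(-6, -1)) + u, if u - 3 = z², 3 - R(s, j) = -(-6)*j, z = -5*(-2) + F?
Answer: 163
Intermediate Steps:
A(C, H) = C
z = 11 (z = -5*(-2) + 1 = 10 + 1 = 11)
R(s, j) = 3 - 6*j (R(s, j) = 3 - (-1)*(-6*j) = 3 - 6*j)
u = 124 (u = 3 + 11² = 3 + 121 = 124)
R(44, A(-6, -1)) + u = (3 - 6*(-6)) + 124 = (3 + 36) + 124 = 39 + 124 = 163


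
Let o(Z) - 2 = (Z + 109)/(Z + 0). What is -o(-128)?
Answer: -275/128 ≈ -2.1484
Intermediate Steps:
o(Z) = 2 + (109 + Z)/Z (o(Z) = 2 + (Z + 109)/(Z + 0) = 2 + (109 + Z)/Z)
-o(-128) = -(3 + 109/(-128)) = -(3 + 109*(-1/128)) = -(3 - 109/128) = -1*275/128 = -275/128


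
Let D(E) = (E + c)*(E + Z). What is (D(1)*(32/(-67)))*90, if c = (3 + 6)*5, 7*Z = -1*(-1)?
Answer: -1059840/469 ≈ -2259.8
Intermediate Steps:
Z = 1/7 (Z = (-1*(-1))/7 = (1/7)*1 = 1/7 ≈ 0.14286)
c = 45 (c = 9*5 = 45)
D(E) = (45 + E)*(1/7 + E) (D(E) = (E + 45)*(E + 1/7) = (45 + E)*(1/7 + E))
(D(1)*(32/(-67)))*90 = ((45/7 + 1**2 + (316/7)*1)*(32/(-67)))*90 = ((45/7 + 1 + 316/7)*(32*(-1/67)))*90 = ((368/7)*(-32/67))*90 = -11776/469*90 = -1059840/469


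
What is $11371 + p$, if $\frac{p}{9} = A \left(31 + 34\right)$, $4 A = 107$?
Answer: $\frac{108079}{4} \approx 27020.0$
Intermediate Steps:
$A = \frac{107}{4}$ ($A = \frac{1}{4} \cdot 107 = \frac{107}{4} \approx 26.75$)
$p = \frac{62595}{4}$ ($p = 9 \frac{107 \left(31 + 34\right)}{4} = 9 \cdot \frac{107}{4} \cdot 65 = 9 \cdot \frac{6955}{4} = \frac{62595}{4} \approx 15649.0$)
$11371 + p = 11371 + \frac{62595}{4} = \frac{108079}{4}$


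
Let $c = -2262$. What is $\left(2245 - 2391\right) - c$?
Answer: $2116$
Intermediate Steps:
$\left(2245 - 2391\right) - c = \left(2245 - 2391\right) - -2262 = -146 + 2262 = 2116$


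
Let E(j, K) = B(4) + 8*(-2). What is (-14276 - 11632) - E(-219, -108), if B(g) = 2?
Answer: -25894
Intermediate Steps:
E(j, K) = -14 (E(j, K) = 2 + 8*(-2) = 2 - 16 = -14)
(-14276 - 11632) - E(-219, -108) = (-14276 - 11632) - 1*(-14) = -25908 + 14 = -25894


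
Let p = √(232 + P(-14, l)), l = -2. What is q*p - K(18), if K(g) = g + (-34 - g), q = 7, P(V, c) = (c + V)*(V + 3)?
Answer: 34 + 14*√102 ≈ 175.39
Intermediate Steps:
P(V, c) = (3 + V)*(V + c) (P(V, c) = (V + c)*(3 + V) = (3 + V)*(V + c))
K(g) = -34
p = 2*√102 (p = √(232 + ((-14)² + 3*(-14) + 3*(-2) - 14*(-2))) = √(232 + (196 - 42 - 6 + 28)) = √(232 + 176) = √408 = 2*√102 ≈ 20.199)
q*p - K(18) = 7*(2*√102) - 1*(-34) = 14*√102 + 34 = 34 + 14*√102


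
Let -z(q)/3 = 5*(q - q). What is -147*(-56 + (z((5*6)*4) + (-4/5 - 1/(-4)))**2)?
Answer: 3275013/400 ≈ 8187.5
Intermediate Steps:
z(q) = 0 (z(q) = -15*(q - q) = -15*0 = -3*0 = 0)
-147*(-56 + (z((5*6)*4) + (-4/5 - 1/(-4)))**2) = -147*(-56 + (0 + (-4/5 - 1/(-4)))**2) = -147*(-56 + (0 + (-4*1/5 - 1*(-1/4)))**2) = -147*(-56 + (0 + (-4/5 + 1/4))**2) = -147*(-56 + (0 - 11/20)**2) = -147*(-56 + (-11/20)**2) = -147*(-56 + 121/400) = -147*(-22279/400) = 3275013/400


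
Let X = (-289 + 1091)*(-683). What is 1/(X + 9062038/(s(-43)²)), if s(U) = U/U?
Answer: 1/8514272 ≈ 1.1745e-7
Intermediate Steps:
s(U) = 1
X = -547766 (X = 802*(-683) = -547766)
1/(X + 9062038/(s(-43)²)) = 1/(-547766 + 9062038/(1²)) = 1/(-547766 + 9062038/1) = 1/(-547766 + 9062038*1) = 1/(-547766 + 9062038) = 1/8514272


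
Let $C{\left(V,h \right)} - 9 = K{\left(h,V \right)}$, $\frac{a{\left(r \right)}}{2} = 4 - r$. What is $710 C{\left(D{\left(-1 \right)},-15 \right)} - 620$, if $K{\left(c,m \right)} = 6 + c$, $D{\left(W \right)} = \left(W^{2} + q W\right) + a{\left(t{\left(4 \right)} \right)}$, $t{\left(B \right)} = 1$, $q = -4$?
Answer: $-620$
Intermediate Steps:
$a{\left(r \right)} = 8 - 2 r$ ($a{\left(r \right)} = 2 \left(4 - r\right) = 8 - 2 r$)
$D{\left(W \right)} = 6 + W^{2} - 4 W$ ($D{\left(W \right)} = \left(W^{2} - 4 W\right) + \left(8 - 2\right) = \left(W^{2} - 4 W\right) + 6 = 6 + W^{2} - 4 W$)
$C{\left(V,h \right)} = 15 + h$ ($C{\left(V,h \right)} = 9 + \left(6 + h\right) = 15 + h$)
$710 C{\left(D{\left(-1 \right)},-15 \right)} - 620 = 710 \left(15 - 15\right) - 620 = 710 \cdot 0 - 620 = 0 - 620 = -620$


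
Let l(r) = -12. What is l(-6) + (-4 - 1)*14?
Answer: -82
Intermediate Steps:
l(-6) + (-4 - 1)*14 = -12 + (-4 - 1)*14 = -12 - 5*14 = -12 - 70 = -82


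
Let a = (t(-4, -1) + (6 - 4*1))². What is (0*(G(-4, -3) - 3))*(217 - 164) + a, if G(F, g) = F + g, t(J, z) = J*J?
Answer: 324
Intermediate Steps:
t(J, z) = J²
a = 324 (a = ((-4)² + (6 - 4*1))² = (16 + (6 - 4))² = (16 + 2)² = 18² = 324)
(0*(G(-4, -3) - 3))*(217 - 164) + a = (0*((-4 - 3) - 3))*(217 - 164) + 324 = (0*(-7 - 3))*53 + 324 = (0*(-10))*53 + 324 = 0*53 + 324 = 0 + 324 = 324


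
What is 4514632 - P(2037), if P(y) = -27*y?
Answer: 4569631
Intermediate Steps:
4514632 - P(2037) = 4514632 - (-27)*2037 = 4514632 - 1*(-54999) = 4514632 + 54999 = 4569631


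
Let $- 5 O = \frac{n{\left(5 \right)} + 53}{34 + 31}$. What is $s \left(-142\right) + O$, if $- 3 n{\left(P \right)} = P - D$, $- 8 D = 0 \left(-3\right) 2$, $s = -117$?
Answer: $\frac{16198496}{975} \approx 16614.0$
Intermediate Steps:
$D = 0$ ($D = - \frac{0 \left(-3\right) 2}{8} = - \frac{0 \cdot 2}{8} = \left(- \frac{1}{8}\right) 0 = 0$)
$n{\left(P \right)} = - \frac{P}{3}$ ($n{\left(P \right)} = - \frac{P - 0}{3} = - \frac{P + 0}{3} = - \frac{P}{3}$)
$O = - \frac{154}{975}$ ($O = - \frac{\left(\left(- \frac{1}{3}\right) 5 + 53\right) \frac{1}{34 + 31}}{5} = - \frac{\left(- \frac{5}{3} + 53\right) \frac{1}{65}}{5} = - \frac{\frac{154}{3} \cdot \frac{1}{65}}{5} = \left(- \frac{1}{5}\right) \frac{154}{195} = - \frac{154}{975} \approx -0.15795$)
$s \left(-142\right) + O = \left(-117\right) \left(-142\right) - \frac{154}{975} = 16614 - \frac{154}{975} = \frac{16198496}{975}$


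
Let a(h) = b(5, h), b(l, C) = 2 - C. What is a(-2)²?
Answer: 16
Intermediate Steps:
a(h) = 2 - h
a(-2)² = (2 - 1*(-2))² = (2 + 2)² = 4² = 16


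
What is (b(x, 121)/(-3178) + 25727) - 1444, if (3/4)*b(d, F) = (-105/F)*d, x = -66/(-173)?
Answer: 10489794683/431981 ≈ 24283.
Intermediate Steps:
x = 66/173 (x = -66*(-1/173) = 66/173 ≈ 0.38150)
b(d, F) = -140*d/F (b(d, F) = 4*((-105/F)*d)/3 = 4*(-105*d/F)/3 = -140*d/F)
(b(x, 121)/(-3178) + 25727) - 1444 = (-140*66/173/121/(-3178) + 25727) - 1444 = (-140*66/173*1/121*(-1/3178) + 25727) - 1444 = (-840/1903*(-1/3178) + 25727) - 1444 = (60/431981 + 25727) - 1444 = 11113575247/431981 - 1444 = 10489794683/431981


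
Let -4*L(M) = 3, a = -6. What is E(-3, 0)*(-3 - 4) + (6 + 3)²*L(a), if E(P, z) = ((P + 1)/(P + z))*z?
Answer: -243/4 ≈ -60.750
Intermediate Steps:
L(M) = -¾ (L(M) = -¼*3 = -¾)
E(P, z) = z*(1 + P)/(P + z) (E(P, z) = ((1 + P)/(P + z))*z = z*(1 + P)/(P + z))
E(-3, 0)*(-3 - 4) + (6 + 3)²*L(a) = (0*(1 - 3)/(-3 + 0))*(-3 - 4) + (6 + 3)²*(-¾) = (0*(-2)/(-3))*(-7) + 9²*(-¾) = (0*(-⅓)*(-2))*(-7) + 81*(-¾) = 0*(-7) - 243/4 = 0 - 243/4 = -243/4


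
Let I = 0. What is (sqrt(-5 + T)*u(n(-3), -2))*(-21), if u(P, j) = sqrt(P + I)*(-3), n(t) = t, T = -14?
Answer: -63*sqrt(57) ≈ -475.64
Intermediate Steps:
u(P, j) = -3*sqrt(P) (u(P, j) = sqrt(P + 0)*(-3) = sqrt(P)*(-3) = -3*sqrt(P))
(sqrt(-5 + T)*u(n(-3), -2))*(-21) = (sqrt(-5 - 14)*(-3*I*sqrt(3)))*(-21) = (sqrt(-19)*(-3*I*sqrt(3)))*(-21) = ((I*sqrt(19))*(-3*I*sqrt(3)))*(-21) = (3*sqrt(57))*(-21) = -63*sqrt(57)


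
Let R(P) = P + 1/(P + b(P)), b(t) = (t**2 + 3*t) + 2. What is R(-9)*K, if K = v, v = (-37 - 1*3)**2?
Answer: -675200/47 ≈ -14366.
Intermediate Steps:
b(t) = 2 + t**2 + 3*t
R(P) = P + 1/(2 + P**2 + 4*P) (R(P) = P + 1/(P + (2 + P**2 + 3*P)) = P + 1/(2 + P**2 + 4*P))
v = 1600 (v = (-37 - 3)**2 = (-40)**2 = 1600)
K = 1600
R(-9)*K = ((1 + (-9)**3 + 2*(-9) + 4*(-9)**2)/(2 + (-9)**2 + 4*(-9)))*1600 = ((1 - 729 - 18 + 4*81)/(2 + 81 - 36))*1600 = ((1 - 729 - 18 + 324)/47)*1600 = ((1/47)*(-422))*1600 = -422/47*1600 = -675200/47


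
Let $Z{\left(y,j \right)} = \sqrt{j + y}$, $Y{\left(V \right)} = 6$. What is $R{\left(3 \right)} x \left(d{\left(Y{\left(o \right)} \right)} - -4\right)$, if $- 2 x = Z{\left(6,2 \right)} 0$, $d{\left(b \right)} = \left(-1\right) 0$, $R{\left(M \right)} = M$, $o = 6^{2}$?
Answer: $0$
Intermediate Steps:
$o = 36$
$d{\left(b \right)} = 0$
$x = 0$ ($x = - \frac{\sqrt{2 + 6} \cdot 0}{2} = - \frac{\sqrt{8} \cdot 0}{2} = - \frac{2 \sqrt{2} \cdot 0}{2} = \left(- \frac{1}{2}\right) 0 = 0$)
$R{\left(3 \right)} x \left(d{\left(Y{\left(o \right)} \right)} - -4\right) = 3 \cdot 0 \left(0 - -4\right) = 0 \left(0 + 4\right) = 0 \cdot 4 = 0$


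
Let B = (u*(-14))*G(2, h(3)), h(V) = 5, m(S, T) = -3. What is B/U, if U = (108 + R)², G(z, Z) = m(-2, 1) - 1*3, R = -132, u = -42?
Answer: -49/8 ≈ -6.1250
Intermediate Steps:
G(z, Z) = -6 (G(z, Z) = -3 - 1*3 = -3 - 3 = -6)
U = 576 (U = (108 - 132)² = (-24)² = 576)
B = -3528 (B = -42*(-14)*(-6) = 588*(-6) = -3528)
B/U = -3528/576 = -3528*1/576 = -49/8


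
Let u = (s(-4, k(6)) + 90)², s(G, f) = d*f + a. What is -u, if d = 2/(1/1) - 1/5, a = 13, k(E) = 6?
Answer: -323761/25 ≈ -12950.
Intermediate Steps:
d = 9/5 (d = 2/1 - 1*⅕ = 2*1 - ⅕ = 2 - ⅕ = 9/5 ≈ 1.8000)
s(G, f) = 13 + 9*f/5 (s(G, f) = 9*f/5 + 13 = 13 + 9*f/5)
u = 323761/25 (u = ((13 + (9/5)*6) + 90)² = ((13 + 54/5) + 90)² = (119/5 + 90)² = (569/5)² = 323761/25 ≈ 12950.)
-u = -1*323761/25 = -323761/25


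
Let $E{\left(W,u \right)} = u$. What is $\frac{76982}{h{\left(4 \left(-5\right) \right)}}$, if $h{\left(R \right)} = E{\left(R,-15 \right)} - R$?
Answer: $\frac{76982}{5} \approx 15396.0$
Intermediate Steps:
$h{\left(R \right)} = -15 - R$
$\frac{76982}{h{\left(4 \left(-5\right) \right)}} = \frac{76982}{-15 - 4 \left(-5\right)} = \frac{76982}{-15 - -20} = \frac{76982}{-15 + 20} = \frac{76982}{5}$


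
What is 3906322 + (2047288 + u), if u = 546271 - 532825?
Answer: 5967056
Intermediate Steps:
u = 13446
3906322 + (2047288 + u) = 3906322 + (2047288 + 13446) = 3906322 + 2060734 = 5967056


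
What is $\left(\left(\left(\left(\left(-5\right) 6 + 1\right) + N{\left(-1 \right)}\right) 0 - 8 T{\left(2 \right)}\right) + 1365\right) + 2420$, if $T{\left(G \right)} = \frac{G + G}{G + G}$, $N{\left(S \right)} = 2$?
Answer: $3777$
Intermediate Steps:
$T{\left(G \right)} = 1$ ($T{\left(G \right)} = \frac{2 G}{2 G} = 2 G \frac{1}{2 G} = 1$)
$\left(\left(\left(\left(\left(-5\right) 6 + 1\right) + N{\left(-1 \right)}\right) 0 - 8 T{\left(2 \right)}\right) + 1365\right) + 2420 = \left(\left(\left(\left(\left(-5\right) 6 + 1\right) + 2\right) 0 - 8\right) + 1365\right) + 2420 = \left(\left(\left(\left(-30 + 1\right) + 2\right) 0 - 8\right) + 1365\right) + 2420 = \left(\left(\left(-29 + 2\right) 0 - 8\right) + 1365\right) + 2420 = \left(\left(\left(-27\right) 0 - 8\right) + 1365\right) + 2420 = \left(\left(0 - 8\right) + 1365\right) + 2420 = \left(-8 + 1365\right) + 2420 = 1357 + 2420 = 3777$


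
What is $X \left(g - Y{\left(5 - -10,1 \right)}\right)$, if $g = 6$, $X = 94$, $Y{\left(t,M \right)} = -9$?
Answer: $1410$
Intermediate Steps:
$X \left(g - Y{\left(5 - -10,1 \right)}\right) = 94 \left(6 - -9\right) = 94 \left(6 + 9\right) = 94 \cdot 15 = 1410$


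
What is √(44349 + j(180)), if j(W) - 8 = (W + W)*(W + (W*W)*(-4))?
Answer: I*√46546843 ≈ 6822.5*I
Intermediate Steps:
j(W) = 8 + 2*W*(W - 4*W²) (j(W) = 8 + (W + W)*(W + (W*W)*(-4)) = 8 + (2*W)*(W + W²*(-4)) = 8 + (2*W)*(W - 4*W²) = 8 + 2*W*(W - 4*W²))
√(44349 + j(180)) = √(44349 + (8 - 8*180³ + 2*180²)) = √(44349 + (8 - 8*5832000 + 2*32400)) = √(44349 + (8 - 46656000 + 64800)) = √(44349 - 46591192) = √(-46546843) = I*√46546843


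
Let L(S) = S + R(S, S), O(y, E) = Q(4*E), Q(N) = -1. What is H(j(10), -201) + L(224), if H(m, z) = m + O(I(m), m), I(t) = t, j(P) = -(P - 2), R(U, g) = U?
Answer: 439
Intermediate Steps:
j(P) = 2 - P (j(P) = -(-2 + P) = 2 - P)
O(y, E) = -1
H(m, z) = -1 + m (H(m, z) = m - 1 = -1 + m)
L(S) = 2*S (L(S) = S + S = 2*S)
H(j(10), -201) + L(224) = (-1 + (2 - 1*10)) + 2*224 = (-1 + (2 - 10)) + 448 = (-1 - 8) + 448 = -9 + 448 = 439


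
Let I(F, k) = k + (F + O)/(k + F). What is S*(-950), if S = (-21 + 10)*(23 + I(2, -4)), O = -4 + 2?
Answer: 198550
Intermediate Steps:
O = -2
I(F, k) = k + (-2 + F)/(F + k) (I(F, k) = k + (F - 2)/(k + F) = k + (-2 + F)/(F + k))
S = -209 (S = (-21 + 10)*(23 + (-2 + 2 + (-4)² + 2*(-4))/(2 - 4)) = -11*(23 + (-2 + 2 + 16 - 8)/(-2)) = -11*(23 - ½*8) = -11*(23 - 4) = -11*19 = -209)
S*(-950) = -209*(-950) = 198550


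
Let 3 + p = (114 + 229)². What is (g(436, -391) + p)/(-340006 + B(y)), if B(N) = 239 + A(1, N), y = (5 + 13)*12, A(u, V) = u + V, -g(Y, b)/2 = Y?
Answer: -58387/169775 ≈ -0.34391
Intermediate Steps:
g(Y, b) = -2*Y
A(u, V) = V + u
y = 216 (y = 18*12 = 216)
p = 117646 (p = -3 + (114 + 229)² = -3 + 343² = -3 + 117649 = 117646)
B(N) = 240 + N (B(N) = 239 + (N + 1) = 239 + (1 + N) = 240 + N)
(g(436, -391) + p)/(-340006 + B(y)) = (-2*436 + 117646)/(-340006 + (240 + 216)) = (-872 + 117646)/(-340006 + 456) = 116774/(-339550) = 116774*(-1/339550) = -58387/169775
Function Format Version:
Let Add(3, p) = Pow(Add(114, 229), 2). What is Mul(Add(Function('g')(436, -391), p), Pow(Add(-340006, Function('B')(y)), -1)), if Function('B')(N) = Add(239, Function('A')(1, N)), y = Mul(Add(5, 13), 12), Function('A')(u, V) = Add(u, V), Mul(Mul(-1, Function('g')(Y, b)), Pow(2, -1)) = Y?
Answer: Rational(-58387, 169775) ≈ -0.34391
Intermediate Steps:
Function('g')(Y, b) = Mul(-2, Y)
Function('A')(u, V) = Add(V, u)
y = 216 (y = Mul(18, 12) = 216)
p = 117646 (p = Add(-3, Pow(Add(114, 229), 2)) = Add(-3, Pow(343, 2)) = Add(-3, 117649) = 117646)
Function('B')(N) = Add(240, N) (Function('B')(N) = Add(239, Add(N, 1)) = Add(239, Add(1, N)) = Add(240, N))
Mul(Add(Function('g')(436, -391), p), Pow(Add(-340006, Function('B')(y)), -1)) = Mul(Add(Mul(-2, 436), 117646), Pow(Add(-340006, Add(240, 216)), -1)) = Mul(Add(-872, 117646), Pow(Add(-340006, 456), -1)) = Mul(116774, Pow(-339550, -1)) = Mul(116774, Rational(-1, 339550)) = Rational(-58387, 169775)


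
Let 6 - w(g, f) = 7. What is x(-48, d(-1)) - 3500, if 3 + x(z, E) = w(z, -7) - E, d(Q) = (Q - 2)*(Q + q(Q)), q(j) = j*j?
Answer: -3504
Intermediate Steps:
w(g, f) = -1 (w(g, f) = 6 - 1*7 = 6 - 7 = -1)
q(j) = j²
d(Q) = (-2 + Q)*(Q + Q²) (d(Q) = (Q - 2)*(Q + Q²) = (-2 + Q)*(Q + Q²))
x(z, E) = -4 - E (x(z, E) = -3 + (-1 - E) = -4 - E)
x(-48, d(-1)) - 3500 = (-4 - (-1)*(-2 + (-1)² - 1*(-1))) - 3500 = (-4 - (-1)*(-2 + 1 + 1)) - 3500 = (-4 - (-1)*0) - 3500 = (-4 - 1*0) - 3500 = (-4 + 0) - 3500 = -4 - 3500 = -3504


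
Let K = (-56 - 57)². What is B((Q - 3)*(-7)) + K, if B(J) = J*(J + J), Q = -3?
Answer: 16297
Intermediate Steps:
B(J) = 2*J² (B(J) = J*(2*J) = 2*J²)
K = 12769 (K = (-113)² = 12769)
B((Q - 3)*(-7)) + K = 2*((-3 - 3)*(-7))² + 12769 = 2*(-6*(-7))² + 12769 = 2*42² + 12769 = 2*1764 + 12769 = 3528 + 12769 = 16297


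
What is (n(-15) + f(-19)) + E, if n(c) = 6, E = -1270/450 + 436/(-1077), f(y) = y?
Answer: -262148/16155 ≈ -16.227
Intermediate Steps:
E = -52133/16155 (E = -1270*1/450 + 436*(-1/1077) = -127/45 - 436/1077 = -52133/16155 ≈ -3.2271)
(n(-15) + f(-19)) + E = (6 - 19) - 52133/16155 = -13 - 52133/16155 = -262148/16155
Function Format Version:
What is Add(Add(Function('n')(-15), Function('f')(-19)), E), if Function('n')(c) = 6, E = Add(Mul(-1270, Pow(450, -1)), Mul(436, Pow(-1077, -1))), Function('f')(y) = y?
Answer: Rational(-262148, 16155) ≈ -16.227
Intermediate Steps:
E = Rational(-52133, 16155) (E = Add(Mul(-1270, Rational(1, 450)), Mul(436, Rational(-1, 1077))) = Add(Rational(-127, 45), Rational(-436, 1077)) = Rational(-52133, 16155) ≈ -3.2271)
Add(Add(Function('n')(-15), Function('f')(-19)), E) = Add(Add(6, -19), Rational(-52133, 16155)) = Add(-13, Rational(-52133, 16155)) = Rational(-262148, 16155)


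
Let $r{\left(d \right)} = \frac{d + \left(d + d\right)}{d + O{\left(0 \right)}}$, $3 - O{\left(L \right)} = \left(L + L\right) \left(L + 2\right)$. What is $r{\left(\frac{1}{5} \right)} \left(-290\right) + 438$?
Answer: $\frac{3069}{8} \approx 383.63$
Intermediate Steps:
$O{\left(L \right)} = 3 - 2 L \left(2 + L\right)$ ($O{\left(L \right)} = 3 - \left(L + L\right) \left(L + 2\right) = 3 - 2 L \left(2 + L\right)$)
$r{\left(d \right)} = \frac{3 d}{3 + d}$ ($r{\left(d \right)} = \frac{d + \left(d + d\right)}{d - \left(-3 + 2 \cdot 0^{2}\right)} = \frac{d + 2 d}{d + \left(3 + 0 - 0\right)} = \frac{3 d}{d + \left(3 + 0 + 0\right)} = \frac{3 d}{d + 3} = \frac{3 d}{3 + d}$)
$r{\left(\frac{1}{5} \right)} \left(-290\right) + 438 = \frac{3}{5 \left(3 + \frac{1}{5}\right)} \left(-290\right) + 438 = 3 \cdot \frac{1}{5} \frac{1}{3 + \frac{1}{5}} \left(-290\right) + 438 = 3 \cdot \frac{1}{5} \frac{1}{\frac{16}{5}} \left(-290\right) + 438 = 3 \cdot \frac{1}{5} \cdot \frac{5}{16} \left(-290\right) + 438 = \frac{3}{16} \left(-290\right) + 438 = - \frac{435}{8} + 438 = \frac{3069}{8}$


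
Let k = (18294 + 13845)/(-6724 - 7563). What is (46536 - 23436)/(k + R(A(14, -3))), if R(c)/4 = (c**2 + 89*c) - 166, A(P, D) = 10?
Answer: 30002700/4277983 ≈ 7.0133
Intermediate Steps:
k = -32139/14287 (k = 32139/(-14287) = 32139*(-1/14287) = -32139/14287 ≈ -2.2495)
R(c) = -664 + 4*c**2 + 356*c (R(c) = 4*((c**2 + 89*c) - 166) = 4*(-166 + c**2 + 89*c) = -664 + 4*c**2 + 356*c)
(46536 - 23436)/(k + R(A(14, -3))) = (46536 - 23436)/(-32139/14287 + (-664 + 4*10**2 + 356*10)) = 23100/(-32139/14287 + (-664 + 4*100 + 3560)) = 23100/(-32139/14287 + (-664 + 400 + 3560)) = 23100/(-32139/14287 + 3296) = 23100/(47057813/14287) = 23100*(14287/47057813) = 30002700/4277983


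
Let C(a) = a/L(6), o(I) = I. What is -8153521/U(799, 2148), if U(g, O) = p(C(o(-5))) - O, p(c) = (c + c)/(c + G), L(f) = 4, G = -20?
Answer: 138609857/36514 ≈ 3796.1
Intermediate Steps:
C(a) = a/4
p(c) = 2*c/(-20 + c) (p(c) = (c + c)/(c - 20) = (2*c)/(-20 + c) = 2*c/(-20 + c))
U(g, O) = 2/17 - O (U(g, O) = 2*((¼)*(-5))/(-20 + (¼)*(-5)) - O = 2*(-5/4)/(-20 - 5/4) - O = 2*(-5/4)/(-85/4) - O = 2*(-5/4)*(-4/85) - O = 2/17 - O)
-8153521/U(799, 2148) = -8153521/(2/17 - 1*2148) = -8153521/(2/17 - 2148) = -8153521/(-36514/17) = -8153521*(-17/36514) = 138609857/36514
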